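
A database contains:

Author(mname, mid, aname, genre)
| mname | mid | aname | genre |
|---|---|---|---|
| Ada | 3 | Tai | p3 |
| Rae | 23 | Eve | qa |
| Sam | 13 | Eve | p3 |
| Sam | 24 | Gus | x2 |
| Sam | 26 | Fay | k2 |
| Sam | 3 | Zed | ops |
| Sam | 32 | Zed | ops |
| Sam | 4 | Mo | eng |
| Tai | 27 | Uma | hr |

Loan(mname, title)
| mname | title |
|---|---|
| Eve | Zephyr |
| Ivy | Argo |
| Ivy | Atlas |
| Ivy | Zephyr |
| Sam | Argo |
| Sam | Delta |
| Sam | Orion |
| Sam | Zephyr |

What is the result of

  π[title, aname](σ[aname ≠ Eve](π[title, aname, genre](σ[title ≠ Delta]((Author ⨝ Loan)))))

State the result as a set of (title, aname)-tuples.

{(Argo, Fay), (Argo, Gus), (Argo, Mo), (Argo, Zed), (Orion, Fay), (Orion, Gus), (Orion, Mo), (Orion, Zed), (Zephyr, Fay), (Zephyr, Gus), (Zephyr, Mo), (Zephyr, Zed)}

Author ⋈ Loan (natural join on mname): {(Sam, 13, Eve, p3, Argo), (Sam, 13, Eve, p3, Delta), (Sam, 13, Eve, p3, Orion), (Sam, 13, Eve, p3, Zephyr), (Sam, 24, Gus, x2, Argo), (Sam, 24, Gus, x2, Delta), (Sam, 24, Gus, x2, Orion), (Sam, 24, Gus, x2, Zephyr), (Sam, 26, Fay, k2, Argo), (Sam, 26, Fay, k2, Delta), (Sam, 26, Fay, k2, Orion), (Sam, 26, Fay, k2, Zephyr), (Sam, 3, Zed, ops, Argo), (Sam, 3, Zed, ops, Delta), (Sam, 3, Zed, ops, Orion), (Sam, 3, Zed, ops, Zephyr), (Sam, 32, Zed, ops, Argo), (Sam, 32, Zed, ops, Delta), (Sam, 32, Zed, ops, Orion), (Sam, 32, Zed, ops, Zephyr), (Sam, 4, Mo, eng, Argo), (Sam, 4, Mo, eng, Delta), (Sam, 4, Mo, eng, Orion), (Sam, 4, Mo, eng, Zephyr)}
Filtering on title ≠ Delta leaves {(Sam, 13, Eve, p3, Argo), (Sam, 13, Eve, p3, Orion), (Sam, 13, Eve, p3, Zephyr), (Sam, 24, Gus, x2, Argo), (Sam, 24, Gus, x2, Orion), (Sam, 24, Gus, x2, Zephyr), (Sam, 26, Fay, k2, Argo), (Sam, 26, Fay, k2, Orion), (Sam, 26, Fay, k2, Zephyr), (Sam, 3, Zed, ops, Argo), (Sam, 3, Zed, ops, Orion), (Sam, 3, Zed, ops, Zephyr), (Sam, 32, Zed, ops, Argo), (Sam, 32, Zed, ops, Orion), (Sam, 32, Zed, ops, Zephyr), (Sam, 4, Mo, eng, Argo), (Sam, 4, Mo, eng, Orion), (Sam, 4, Mo, eng, Zephyr)}.
Projecting to title, aname, genre (3 duplicate(s) eliminated): {(Argo, Eve, p3), (Argo, Fay, k2), (Argo, Gus, x2), (Argo, Mo, eng), (Argo, Zed, ops), (Orion, Eve, p3), (Orion, Fay, k2), (Orion, Gus, x2), (Orion, Mo, eng), (Orion, Zed, ops), (Zephyr, Eve, p3), (Zephyr, Fay, k2), (Zephyr, Gus, x2), (Zephyr, Mo, eng), (Zephyr, Zed, ops)}
Filtering on aname ≠ Eve leaves {(Argo, Fay, k2), (Argo, Gus, x2), (Argo, Mo, eng), (Argo, Zed, ops), (Orion, Fay, k2), (Orion, Gus, x2), (Orion, Mo, eng), (Orion, Zed, ops), (Zephyr, Fay, k2), (Zephyr, Gus, x2), (Zephyr, Mo, eng), (Zephyr, Zed, ops)}.
Projecting to title, aname: {(Argo, Fay), (Argo, Gus), (Argo, Mo), (Argo, Zed), (Orion, Fay), (Orion, Gus), (Orion, Mo), (Orion, Zed), (Zephyr, Fay), (Zephyr, Gus), (Zephyr, Mo), (Zephyr, Zed)}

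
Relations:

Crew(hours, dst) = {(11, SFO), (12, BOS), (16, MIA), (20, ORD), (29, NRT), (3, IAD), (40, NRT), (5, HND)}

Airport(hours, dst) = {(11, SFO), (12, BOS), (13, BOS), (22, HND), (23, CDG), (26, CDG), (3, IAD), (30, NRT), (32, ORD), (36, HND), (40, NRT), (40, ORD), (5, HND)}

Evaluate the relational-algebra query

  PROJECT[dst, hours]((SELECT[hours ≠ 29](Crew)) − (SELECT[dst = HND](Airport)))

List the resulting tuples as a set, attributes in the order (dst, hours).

{(BOS, 12), (IAD, 3), (MIA, 16), (NRT, 40), (ORD, 20), (SFO, 11)}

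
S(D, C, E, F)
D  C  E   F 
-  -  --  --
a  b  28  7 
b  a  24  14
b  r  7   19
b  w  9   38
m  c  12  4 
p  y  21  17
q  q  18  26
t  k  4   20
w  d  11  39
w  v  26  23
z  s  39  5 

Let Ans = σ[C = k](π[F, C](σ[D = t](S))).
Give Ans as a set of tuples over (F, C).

Apply σ_{D = t}; surviving tuples: {(t, k, 4, 20)}
π[F, C]: project onto (F, C) → {(20, k)}
Apply σ_{C = k}; surviving tuples: {(20, k)}

{(20, k)}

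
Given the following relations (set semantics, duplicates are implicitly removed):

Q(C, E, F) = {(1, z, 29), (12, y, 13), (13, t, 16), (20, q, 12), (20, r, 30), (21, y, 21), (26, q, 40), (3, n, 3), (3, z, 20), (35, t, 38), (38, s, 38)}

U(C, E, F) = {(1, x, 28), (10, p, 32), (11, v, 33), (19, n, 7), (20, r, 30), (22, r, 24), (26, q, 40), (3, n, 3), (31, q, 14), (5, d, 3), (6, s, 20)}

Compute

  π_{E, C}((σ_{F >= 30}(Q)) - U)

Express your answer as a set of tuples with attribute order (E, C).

{(s, 38), (t, 35)}

Filtering on F >= 30 leaves {(20, r, 30), (26, q, 40), (35, t, 38), (38, s, 38)}.
Difference: {(20, r, 30), (26, q, 40), (35, t, 38), (38, s, 38)} with {(1, x, 28), (10, p, 32), (11, v, 33), (19, n, 7), (20, r, 30), (22, r, 24), (26, q, 40), (3, n, 3), (31, q, 14), (5, d, 3), (6, s, 20)} → {(35, t, 38), (38, s, 38)}
π[E, C]: project onto (E, C) → {(s, 38), (t, 35)}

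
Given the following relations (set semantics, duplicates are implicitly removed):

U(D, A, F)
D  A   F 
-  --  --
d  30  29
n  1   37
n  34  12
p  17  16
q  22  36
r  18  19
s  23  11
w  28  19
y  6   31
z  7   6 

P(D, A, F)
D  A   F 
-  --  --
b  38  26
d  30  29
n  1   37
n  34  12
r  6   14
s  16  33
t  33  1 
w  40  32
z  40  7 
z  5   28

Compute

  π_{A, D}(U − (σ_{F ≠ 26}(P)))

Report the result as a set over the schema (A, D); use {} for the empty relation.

σ[F ≠ 26]: keep tuples satisfying F ≠ 26 → {(d, 30, 29), (n, 1, 37), (n, 34, 12), (r, 6, 14), (s, 16, 33), (t, 33, 1), (w, 40, 32), (z, 40, 7), (z, 5, 28)}
Set difference of the two operands is {(p, 17, 16), (q, 22, 36), (r, 18, 19), (s, 23, 11), (w, 28, 19), (y, 6, 31), (z, 7, 6)}.
Projecting to A, D: {(17, p), (18, r), (22, q), (23, s), (28, w), (6, y), (7, z)}

{(17, p), (18, r), (22, q), (23, s), (28, w), (6, y), (7, z)}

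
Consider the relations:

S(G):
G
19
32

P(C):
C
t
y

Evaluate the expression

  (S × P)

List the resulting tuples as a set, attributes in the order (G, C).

{(19, t), (19, y), (32, t), (32, y)}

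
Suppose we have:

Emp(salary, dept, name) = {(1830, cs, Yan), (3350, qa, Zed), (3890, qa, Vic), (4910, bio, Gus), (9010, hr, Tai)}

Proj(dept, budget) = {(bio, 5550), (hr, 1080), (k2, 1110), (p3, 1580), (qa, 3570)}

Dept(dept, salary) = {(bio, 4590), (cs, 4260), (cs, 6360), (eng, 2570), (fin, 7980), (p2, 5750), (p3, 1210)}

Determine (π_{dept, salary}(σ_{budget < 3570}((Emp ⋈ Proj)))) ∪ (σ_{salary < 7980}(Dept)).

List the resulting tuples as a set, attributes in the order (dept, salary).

Joining Emp and Proj on dept yields {(3350, qa, Zed, 3570), (3890, qa, Vic, 3570), (4910, bio, Gus, 5550), (9010, hr, Tai, 1080)}.
Selection budget < 3570: {(9010, hr, Tai, 1080)}
π[dept, salary]: project onto (dept, salary) → {(hr, 9010)}
Selection salary < 7980: {(bio, 4590), (cs, 4260), (cs, 6360), (eng, 2570), (p2, 5750), (p3, 1210)}
Taking the union: {(bio, 4590), (cs, 4260), (cs, 6360), (eng, 2570), (hr, 9010), (p2, 5750), (p3, 1210)}

{(bio, 4590), (cs, 4260), (cs, 6360), (eng, 2570), (hr, 9010), (p2, 5750), (p3, 1210)}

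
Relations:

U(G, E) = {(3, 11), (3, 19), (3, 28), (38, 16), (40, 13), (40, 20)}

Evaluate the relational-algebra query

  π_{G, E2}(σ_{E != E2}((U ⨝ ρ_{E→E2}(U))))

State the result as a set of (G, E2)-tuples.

{(3, 11), (3, 19), (3, 28), (40, 13), (40, 20)}

ρ[E→E2]: schema becomes (G, E2); tuples unchanged.
Natural join on G: {(3, 11, 11), (3, 11, 19), (3, 11, 28), (3, 19, 11), (3, 19, 19), (3, 19, 28), (3, 28, 11), (3, 28, 19), (3, 28, 28), (38, 16, 16), (40, 13, 13), (40, 13, 20), (40, 20, 13), (40, 20, 20)}
Selection E != E2: {(3, 11, 19), (3, 11, 28), (3, 19, 11), (3, 19, 28), (3, 28, 11), (3, 28, 19), (40, 13, 20), (40, 20, 13)}
Projecting to G, E2 (3 duplicate(s) eliminated): {(3, 11), (3, 19), (3, 28), (40, 13), (40, 20)}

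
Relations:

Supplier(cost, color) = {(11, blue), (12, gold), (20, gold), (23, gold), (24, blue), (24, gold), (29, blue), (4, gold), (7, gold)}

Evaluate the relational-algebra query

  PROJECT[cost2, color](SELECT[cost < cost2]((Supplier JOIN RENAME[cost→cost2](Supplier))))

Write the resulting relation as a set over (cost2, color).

ρ[cost→cost2]: schema becomes (cost2, color); tuples unchanged.
Joining Supplier and RENAME[cost→cost2](Supplier) on color yields {(11, blue, 11), (11, blue, 24), (11, blue, 29), (12, gold, 12), (12, gold, 20), (12, gold, 23), (12, gold, 24), (12, gold, 4), (12, gold, 7), (20, gold, 12), (20, gold, 20), (20, gold, 23), (20, gold, 24), (20, gold, 4), (20, gold, 7), (23, gold, 12), (23, gold, 20), (23, gold, 23), (23, gold, 24), (23, gold, 4), (23, gold, 7), (24, blue, 11), (24, blue, 24), (24, blue, 29), (24, gold, 12), (24, gold, 20), (24, gold, 23), (24, gold, 24), (24, gold, 4), (24, gold, 7), (29, blue, 11), (29, blue, 24), (29, blue, 29), (4, gold, 12), (4, gold, 20), (4, gold, 23), (4, gold, 24), (4, gold, 4), (4, gold, 7), (7, gold, 12), (7, gold, 20), (7, gold, 23), (7, gold, 24), (7, gold, 4), (7, gold, 7)}.
σ[cost < cost2]: keep tuples satisfying cost < cost2 → {(11, blue, 24), (11, blue, 29), (12, gold, 20), (12, gold, 23), (12, gold, 24), (20, gold, 23), (20, gold, 24), (23, gold, 24), (24, blue, 29), (4, gold, 12), (4, gold, 20), (4, gold, 23), (4, gold, 24), (4, gold, 7), (7, gold, 12), (7, gold, 20), (7, gold, 23), (7, gold, 24)}
π_{cost2, color} gives {(12, gold), (20, gold), (23, gold), (24, blue), (24, gold), (29, blue), (7, gold)} (11 duplicate(s) eliminated).

{(12, gold), (20, gold), (23, gold), (24, blue), (24, gold), (29, blue), (7, gold)}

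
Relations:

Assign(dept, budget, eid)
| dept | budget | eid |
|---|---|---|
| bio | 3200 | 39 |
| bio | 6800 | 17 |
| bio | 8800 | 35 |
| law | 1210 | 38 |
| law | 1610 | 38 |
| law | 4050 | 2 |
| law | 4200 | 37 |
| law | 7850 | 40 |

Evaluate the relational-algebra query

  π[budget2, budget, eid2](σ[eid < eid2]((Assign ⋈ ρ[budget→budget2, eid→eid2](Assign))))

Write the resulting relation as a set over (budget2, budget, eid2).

ρ[budget→budget2, eid→eid2]: schema becomes (dept, budget2, eid2); tuples unchanged.
Joining Assign and ρ[budget→budget2, eid→eid2](Assign) on dept yields {(bio, 3200, 39, 3200, 39), (bio, 3200, 39, 6800, 17), (bio, 3200, 39, 8800, 35), (bio, 6800, 17, 3200, 39), (bio, 6800, 17, 6800, 17), (bio, 6800, 17, 8800, 35), (bio, 8800, 35, 3200, 39), (bio, 8800, 35, 6800, 17), (bio, 8800, 35, 8800, 35), (law, 1210, 38, 1210, 38), (law, 1210, 38, 1610, 38), (law, 1210, 38, 4050, 2), (law, 1210, 38, 4200, 37), (law, 1210, 38, 7850, 40), (law, 1610, 38, 1210, 38), (law, 1610, 38, 1610, 38), (law, 1610, 38, 4050, 2), (law, 1610, 38, 4200, 37), (law, 1610, 38, 7850, 40), (law, 4050, 2, 1210, 38), (law, 4050, 2, 1610, 38), (law, 4050, 2, 4050, 2), (law, 4050, 2, 4200, 37), (law, 4050, 2, 7850, 40), (law, 4200, 37, 1210, 38), (law, 4200, 37, 1610, 38), (law, 4200, 37, 4050, 2), (law, 4200, 37, 4200, 37), (law, 4200, 37, 7850, 40), (law, 7850, 40, 1210, 38), (law, 7850, 40, 1610, 38), (law, 7850, 40, 4050, 2), (law, 7850, 40, 4200, 37), (law, 7850, 40, 7850, 40)}.
σ[eid < eid2]: keep tuples satisfying eid < eid2 → {(bio, 6800, 17, 3200, 39), (bio, 6800, 17, 8800, 35), (bio, 8800, 35, 3200, 39), (law, 1210, 38, 7850, 40), (law, 1610, 38, 7850, 40), (law, 4050, 2, 1210, 38), (law, 4050, 2, 1610, 38), (law, 4050, 2, 4200, 37), (law, 4050, 2, 7850, 40), (law, 4200, 37, 1210, 38), (law, 4200, 37, 1610, 38), (law, 4200, 37, 7850, 40)}
π[budget2, budget, eid2]: project onto (budget2, budget, eid2) → {(1210, 4050, 38), (1210, 4200, 38), (1610, 4050, 38), (1610, 4200, 38), (3200, 6800, 39), (3200, 8800, 39), (4200, 4050, 37), (7850, 1210, 40), (7850, 1610, 40), (7850, 4050, 40), (7850, 4200, 40), (8800, 6800, 35)}

{(1210, 4050, 38), (1210, 4200, 38), (1610, 4050, 38), (1610, 4200, 38), (3200, 6800, 39), (3200, 8800, 39), (4200, 4050, 37), (7850, 1210, 40), (7850, 1610, 40), (7850, 4050, 40), (7850, 4200, 40), (8800, 6800, 35)}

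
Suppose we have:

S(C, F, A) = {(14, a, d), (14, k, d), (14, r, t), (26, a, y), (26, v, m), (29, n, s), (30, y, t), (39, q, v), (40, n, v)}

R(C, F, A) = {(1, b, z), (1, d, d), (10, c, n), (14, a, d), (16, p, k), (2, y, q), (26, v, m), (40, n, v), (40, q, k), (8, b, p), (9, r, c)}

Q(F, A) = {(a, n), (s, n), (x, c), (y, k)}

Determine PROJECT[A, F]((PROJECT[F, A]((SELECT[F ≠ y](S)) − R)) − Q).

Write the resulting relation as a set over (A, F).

{(d, k), (s, n), (t, r), (v, q), (y, a)}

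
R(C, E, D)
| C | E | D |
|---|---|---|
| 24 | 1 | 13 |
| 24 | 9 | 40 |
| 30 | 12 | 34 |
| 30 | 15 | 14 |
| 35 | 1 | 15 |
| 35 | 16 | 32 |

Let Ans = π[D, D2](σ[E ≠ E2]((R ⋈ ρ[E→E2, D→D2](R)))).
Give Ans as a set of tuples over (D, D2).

{(13, 40), (14, 34), (15, 32), (32, 15), (34, 14), (40, 13)}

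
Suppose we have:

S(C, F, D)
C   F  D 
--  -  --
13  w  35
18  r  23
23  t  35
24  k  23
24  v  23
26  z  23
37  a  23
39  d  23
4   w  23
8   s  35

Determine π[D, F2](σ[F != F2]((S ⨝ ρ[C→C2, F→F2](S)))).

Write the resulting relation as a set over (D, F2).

{(23, a), (23, d), (23, k), (23, r), (23, v), (23, w), (23, z), (35, s), (35, t), (35, w)}

ρ[C→C2, F→F2]: schema becomes (C2, F2, D); tuples unchanged.
S ⋈ ρ[C→C2, F→F2](S) (natural join on D): {(13, w, 35, 13, w), (13, w, 35, 23, t), (13, w, 35, 8, s), (18, r, 23, 18, r), (18, r, 23, 24, k), (18, r, 23, 24, v), (18, r, 23, 26, z), (18, r, 23, 37, a), (18, r, 23, 39, d), (18, r, 23, 4, w), (23, t, 35, 13, w), (23, t, 35, 23, t), (23, t, 35, 8, s), (24, k, 23, 18, r), (24, k, 23, 24, k), (24, k, 23, 24, v), (24, k, 23, 26, z), (24, k, 23, 37, a), (24, k, 23, 39, d), (24, k, 23, 4, w), (24, v, 23, 18, r), (24, v, 23, 24, k), (24, v, 23, 24, v), (24, v, 23, 26, z), (24, v, 23, 37, a), (24, v, 23, 39, d), (24, v, 23, 4, w), (26, z, 23, 18, r), (26, z, 23, 24, k), (26, z, 23, 24, v), (26, z, 23, 26, z), (26, z, 23, 37, a), (26, z, 23, 39, d), (26, z, 23, 4, w), (37, a, 23, 18, r), (37, a, 23, 24, k), (37, a, 23, 24, v), (37, a, 23, 26, z), (37, a, 23, 37, a), (37, a, 23, 39, d), (37, a, 23, 4, w), (39, d, 23, 18, r), (39, d, 23, 24, k), (39, d, 23, 24, v), (39, d, 23, 26, z), (39, d, 23, 37, a), (39, d, 23, 39, d), (39, d, 23, 4, w), (4, w, 23, 18, r), (4, w, 23, 24, k), (4, w, 23, 24, v), (4, w, 23, 26, z), (4, w, 23, 37, a), (4, w, 23, 39, d), (4, w, 23, 4, w), (8, s, 35, 13, w), (8, s, 35, 23, t), (8, s, 35, 8, s)}
Selection F != F2: {(13, w, 35, 23, t), (13, w, 35, 8, s), (18, r, 23, 24, k), (18, r, 23, 24, v), (18, r, 23, 26, z), (18, r, 23, 37, a), (18, r, 23, 39, d), (18, r, 23, 4, w), (23, t, 35, 13, w), (23, t, 35, 8, s), (24, k, 23, 18, r), (24, k, 23, 24, v), (24, k, 23, 26, z), (24, k, 23, 37, a), (24, k, 23, 39, d), (24, k, 23, 4, w), (24, v, 23, 18, r), (24, v, 23, 24, k), (24, v, 23, 26, z), (24, v, 23, 37, a), (24, v, 23, 39, d), (24, v, 23, 4, w), (26, z, 23, 18, r), (26, z, 23, 24, k), (26, z, 23, 24, v), (26, z, 23, 37, a), (26, z, 23, 39, d), (26, z, 23, 4, w), (37, a, 23, 18, r), (37, a, 23, 24, k), (37, a, 23, 24, v), (37, a, 23, 26, z), (37, a, 23, 39, d), (37, a, 23, 4, w), (39, d, 23, 18, r), (39, d, 23, 24, k), (39, d, 23, 24, v), (39, d, 23, 26, z), (39, d, 23, 37, a), (39, d, 23, 4, w), (4, w, 23, 18, r), (4, w, 23, 24, k), (4, w, 23, 24, v), (4, w, 23, 26, z), (4, w, 23, 37, a), (4, w, 23, 39, d), (8, s, 35, 13, w), (8, s, 35, 23, t)}
π_{D, F2} gives {(23, a), (23, d), (23, k), (23, r), (23, v), (23, w), (23, z), (35, s), (35, t), (35, w)} (38 duplicate(s) eliminated).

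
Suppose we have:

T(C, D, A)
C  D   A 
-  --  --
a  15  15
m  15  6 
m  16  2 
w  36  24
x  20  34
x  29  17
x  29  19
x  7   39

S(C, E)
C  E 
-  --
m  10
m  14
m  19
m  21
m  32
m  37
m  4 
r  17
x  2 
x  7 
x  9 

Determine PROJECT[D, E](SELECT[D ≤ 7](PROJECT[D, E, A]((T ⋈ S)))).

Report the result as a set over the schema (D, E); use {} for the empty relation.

Natural join on C: {(m, 15, 6, 10), (m, 15, 6, 14), (m, 15, 6, 19), (m, 15, 6, 21), (m, 15, 6, 32), (m, 15, 6, 37), (m, 15, 6, 4), (m, 16, 2, 10), (m, 16, 2, 14), (m, 16, 2, 19), (m, 16, 2, 21), (m, 16, 2, 32), (m, 16, 2, 37), (m, 16, 2, 4), (x, 20, 34, 2), (x, 20, 34, 7), (x, 20, 34, 9), (x, 29, 17, 2), (x, 29, 17, 7), (x, 29, 17, 9), (x, 29, 19, 2), (x, 29, 19, 7), (x, 29, 19, 9), (x, 7, 39, 2), (x, 7, 39, 7), (x, 7, 39, 9)}
Keep only column(s) D, E, A: {(15, 10, 6), (15, 14, 6), (15, 19, 6), (15, 21, 6), (15, 32, 6), (15, 37, 6), (15, 4, 6), (16, 10, 2), (16, 14, 2), (16, 19, 2), (16, 21, 2), (16, 32, 2), (16, 37, 2), (16, 4, 2), (20, 2, 34), (20, 7, 34), (20, 9, 34), (29, 2, 17), (29, 2, 19), (29, 7, 17), (29, 7, 19), (29, 9, 17), (29, 9, 19), (7, 2, 39), (7, 7, 39), (7, 9, 39)}
Selection D ≤ 7: {(7, 2, 39), (7, 7, 39), (7, 9, 39)}
Keep only column(s) D, E: {(7, 2), (7, 7), (7, 9)}

{(7, 2), (7, 7), (7, 9)}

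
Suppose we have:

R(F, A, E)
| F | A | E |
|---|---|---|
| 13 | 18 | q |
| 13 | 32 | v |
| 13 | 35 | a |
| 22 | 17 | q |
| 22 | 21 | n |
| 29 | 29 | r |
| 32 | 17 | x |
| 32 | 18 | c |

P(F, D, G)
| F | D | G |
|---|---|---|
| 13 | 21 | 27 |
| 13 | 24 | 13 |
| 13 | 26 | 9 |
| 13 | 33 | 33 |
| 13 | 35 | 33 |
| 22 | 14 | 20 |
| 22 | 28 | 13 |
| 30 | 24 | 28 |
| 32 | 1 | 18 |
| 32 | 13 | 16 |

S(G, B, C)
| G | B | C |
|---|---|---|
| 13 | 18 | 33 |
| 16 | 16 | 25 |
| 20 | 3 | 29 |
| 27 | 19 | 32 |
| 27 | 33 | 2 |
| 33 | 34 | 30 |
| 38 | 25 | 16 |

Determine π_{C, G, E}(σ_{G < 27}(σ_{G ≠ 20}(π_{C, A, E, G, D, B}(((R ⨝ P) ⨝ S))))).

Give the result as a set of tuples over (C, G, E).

{(25, 16, c), (25, 16, x), (33, 13, a), (33, 13, n), (33, 13, q), (33, 13, v)}

Joining R and P on F yields {(13, 18, q, 21, 27), (13, 18, q, 24, 13), (13, 18, q, 26, 9), (13, 18, q, 33, 33), (13, 18, q, 35, 33), (13, 32, v, 21, 27), (13, 32, v, 24, 13), (13, 32, v, 26, 9), (13, 32, v, 33, 33), (13, 32, v, 35, 33), (13, 35, a, 21, 27), (13, 35, a, 24, 13), (13, 35, a, 26, 9), (13, 35, a, 33, 33), (13, 35, a, 35, 33), (22, 17, q, 14, 20), (22, 17, q, 28, 13), (22, 21, n, 14, 20), (22, 21, n, 28, 13), (32, 17, x, 1, 18), (32, 17, x, 13, 16), (32, 18, c, 1, 18), (32, 18, c, 13, 16)}.
Joining (R ⨝ P) and S on G yields {(13, 18, q, 21, 27, 19, 32), (13, 18, q, 21, 27, 33, 2), (13, 18, q, 24, 13, 18, 33), (13, 18, q, 33, 33, 34, 30), (13, 18, q, 35, 33, 34, 30), (13, 32, v, 21, 27, 19, 32), (13, 32, v, 21, 27, 33, 2), (13, 32, v, 24, 13, 18, 33), (13, 32, v, 33, 33, 34, 30), (13, 32, v, 35, 33, 34, 30), (13, 35, a, 21, 27, 19, 32), (13, 35, a, 21, 27, 33, 2), (13, 35, a, 24, 13, 18, 33), (13, 35, a, 33, 33, 34, 30), (13, 35, a, 35, 33, 34, 30), (22, 17, q, 14, 20, 3, 29), (22, 17, q, 28, 13, 18, 33), (22, 21, n, 14, 20, 3, 29), (22, 21, n, 28, 13, 18, 33), (32, 17, x, 13, 16, 16, 25), (32, 18, c, 13, 16, 16, 25)}.
Keep only column(s) C, A, E, G, D, B: {(2, 18, q, 27, 21, 33), (2, 32, v, 27, 21, 33), (2, 35, a, 27, 21, 33), (25, 17, x, 16, 13, 16), (25, 18, c, 16, 13, 16), (29, 17, q, 20, 14, 3), (29, 21, n, 20, 14, 3), (30, 18, q, 33, 33, 34), (30, 18, q, 33, 35, 34), (30, 32, v, 33, 33, 34), (30, 32, v, 33, 35, 34), (30, 35, a, 33, 33, 34), (30, 35, a, 33, 35, 34), (32, 18, q, 27, 21, 19), (32, 32, v, 27, 21, 19), (32, 35, a, 27, 21, 19), (33, 17, q, 13, 28, 18), (33, 18, q, 13, 24, 18), (33, 21, n, 13, 28, 18), (33, 32, v, 13, 24, 18), (33, 35, a, 13, 24, 18)}
Selection G ≠ 20: {(2, 18, q, 27, 21, 33), (2, 32, v, 27, 21, 33), (2, 35, a, 27, 21, 33), (25, 17, x, 16, 13, 16), (25, 18, c, 16, 13, 16), (30, 18, q, 33, 33, 34), (30, 18, q, 33, 35, 34), (30, 32, v, 33, 33, 34), (30, 32, v, 33, 35, 34), (30, 35, a, 33, 33, 34), (30, 35, a, 33, 35, 34), (32, 18, q, 27, 21, 19), (32, 32, v, 27, 21, 19), (32, 35, a, 27, 21, 19), (33, 17, q, 13, 28, 18), (33, 18, q, 13, 24, 18), (33, 21, n, 13, 28, 18), (33, 32, v, 13, 24, 18), (33, 35, a, 13, 24, 18)}
Selection G < 27: {(25, 17, x, 16, 13, 16), (25, 18, c, 16, 13, 16), (33, 17, q, 13, 28, 18), (33, 18, q, 13, 24, 18), (33, 21, n, 13, 28, 18), (33, 32, v, 13, 24, 18), (33, 35, a, 13, 24, 18)}
Keep only column(s) C, G, E (1 duplicate(s) eliminated): {(25, 16, c), (25, 16, x), (33, 13, a), (33, 13, n), (33, 13, q), (33, 13, v)}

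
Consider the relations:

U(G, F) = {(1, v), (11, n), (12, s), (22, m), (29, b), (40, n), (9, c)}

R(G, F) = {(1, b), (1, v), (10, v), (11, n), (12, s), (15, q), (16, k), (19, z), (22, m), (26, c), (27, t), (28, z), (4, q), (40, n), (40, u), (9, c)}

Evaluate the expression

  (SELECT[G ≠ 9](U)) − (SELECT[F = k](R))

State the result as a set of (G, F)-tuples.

Selection G ≠ 9: {(1, v), (11, n), (12, s), (22, m), (29, b), (40, n)}
Selection F = k: {(16, k)}
Taking the difference: {(1, v), (11, n), (12, s), (22, m), (29, b), (40, n)}

{(1, v), (11, n), (12, s), (22, m), (29, b), (40, n)}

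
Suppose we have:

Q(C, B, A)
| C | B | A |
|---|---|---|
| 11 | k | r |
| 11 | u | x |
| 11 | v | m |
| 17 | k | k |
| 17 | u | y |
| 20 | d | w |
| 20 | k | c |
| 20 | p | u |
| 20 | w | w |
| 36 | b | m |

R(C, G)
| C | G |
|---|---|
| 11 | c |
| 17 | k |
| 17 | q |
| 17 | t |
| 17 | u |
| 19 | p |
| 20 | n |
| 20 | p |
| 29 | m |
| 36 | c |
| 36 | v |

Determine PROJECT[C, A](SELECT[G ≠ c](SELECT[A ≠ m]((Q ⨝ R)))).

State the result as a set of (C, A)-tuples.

{(17, k), (17, y), (20, c), (20, u), (20, w)}

Natural join on C: {(11, k, r, c), (11, u, x, c), (11, v, m, c), (17, k, k, k), (17, k, k, q), (17, k, k, t), (17, k, k, u), (17, u, y, k), (17, u, y, q), (17, u, y, t), (17, u, y, u), (20, d, w, n), (20, d, w, p), (20, k, c, n), (20, k, c, p), (20, p, u, n), (20, p, u, p), (20, w, w, n), (20, w, w, p), (36, b, m, c), (36, b, m, v)}
Selection A ≠ m: {(11, k, r, c), (11, u, x, c), (17, k, k, k), (17, k, k, q), (17, k, k, t), (17, k, k, u), (17, u, y, k), (17, u, y, q), (17, u, y, t), (17, u, y, u), (20, d, w, n), (20, d, w, p), (20, k, c, n), (20, k, c, p), (20, p, u, n), (20, p, u, p), (20, w, w, n), (20, w, w, p)}
Selection G ≠ c: {(17, k, k, k), (17, k, k, q), (17, k, k, t), (17, k, k, u), (17, u, y, k), (17, u, y, q), (17, u, y, t), (17, u, y, u), (20, d, w, n), (20, d, w, p), (20, k, c, n), (20, k, c, p), (20, p, u, n), (20, p, u, p), (20, w, w, n), (20, w, w, p)}
π_{C, A} gives {(17, k), (17, y), (20, c), (20, u), (20, w)} (11 duplicate(s) eliminated).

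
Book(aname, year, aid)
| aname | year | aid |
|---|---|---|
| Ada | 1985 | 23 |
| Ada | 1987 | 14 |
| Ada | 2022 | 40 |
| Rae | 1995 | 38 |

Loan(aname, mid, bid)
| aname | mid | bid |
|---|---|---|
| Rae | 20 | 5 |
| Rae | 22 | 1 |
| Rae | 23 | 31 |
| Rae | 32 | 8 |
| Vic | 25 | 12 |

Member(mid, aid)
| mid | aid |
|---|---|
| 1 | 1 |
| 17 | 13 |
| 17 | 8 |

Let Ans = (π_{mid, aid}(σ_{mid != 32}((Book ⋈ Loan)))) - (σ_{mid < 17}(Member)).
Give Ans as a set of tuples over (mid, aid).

{(20, 38), (22, 38), (23, 38)}

Natural join on aname: {(Rae, 1995, 38, 20, 5), (Rae, 1995, 38, 22, 1), (Rae, 1995, 38, 23, 31), (Rae, 1995, 38, 32, 8)}
Apply σ_{mid != 32}; surviving tuples: {(Rae, 1995, 38, 20, 5), (Rae, 1995, 38, 22, 1), (Rae, 1995, 38, 23, 31)}
π[mid, aid]: project onto (mid, aid) → {(20, 38), (22, 38), (23, 38)}
Apply σ_{mid < 17}; surviving tuples: {(1, 1)}
Difference: {(20, 38), (22, 38), (23, 38)} with {(1, 1)} → {(20, 38), (22, 38), (23, 38)}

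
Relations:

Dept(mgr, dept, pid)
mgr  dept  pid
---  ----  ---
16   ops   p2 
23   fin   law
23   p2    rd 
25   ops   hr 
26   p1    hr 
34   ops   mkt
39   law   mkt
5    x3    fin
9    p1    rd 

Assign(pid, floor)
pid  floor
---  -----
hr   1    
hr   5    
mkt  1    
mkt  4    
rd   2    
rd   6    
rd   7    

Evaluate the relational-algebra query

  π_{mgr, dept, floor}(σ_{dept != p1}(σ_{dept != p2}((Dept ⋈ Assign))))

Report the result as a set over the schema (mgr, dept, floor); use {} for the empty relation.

Joining Dept and Assign on pid yields {(23, p2, rd, 2), (23, p2, rd, 6), (23, p2, rd, 7), (25, ops, hr, 1), (25, ops, hr, 5), (26, p1, hr, 1), (26, p1, hr, 5), (34, ops, mkt, 1), (34, ops, mkt, 4), (39, law, mkt, 1), (39, law, mkt, 4), (9, p1, rd, 2), (9, p1, rd, 6), (9, p1, rd, 7)}.
Filtering on dept != p2 leaves {(25, ops, hr, 1), (25, ops, hr, 5), (26, p1, hr, 1), (26, p1, hr, 5), (34, ops, mkt, 1), (34, ops, mkt, 4), (39, law, mkt, 1), (39, law, mkt, 4), (9, p1, rd, 2), (9, p1, rd, 6), (9, p1, rd, 7)}.
Filtering on dept != p1 leaves {(25, ops, hr, 1), (25, ops, hr, 5), (34, ops, mkt, 1), (34, ops, mkt, 4), (39, law, mkt, 1), (39, law, mkt, 4)}.
π_{mgr, dept, floor} gives {(25, ops, 1), (25, ops, 5), (34, ops, 1), (34, ops, 4), (39, law, 1), (39, law, 4)}.

{(25, ops, 1), (25, ops, 5), (34, ops, 1), (34, ops, 4), (39, law, 1), (39, law, 4)}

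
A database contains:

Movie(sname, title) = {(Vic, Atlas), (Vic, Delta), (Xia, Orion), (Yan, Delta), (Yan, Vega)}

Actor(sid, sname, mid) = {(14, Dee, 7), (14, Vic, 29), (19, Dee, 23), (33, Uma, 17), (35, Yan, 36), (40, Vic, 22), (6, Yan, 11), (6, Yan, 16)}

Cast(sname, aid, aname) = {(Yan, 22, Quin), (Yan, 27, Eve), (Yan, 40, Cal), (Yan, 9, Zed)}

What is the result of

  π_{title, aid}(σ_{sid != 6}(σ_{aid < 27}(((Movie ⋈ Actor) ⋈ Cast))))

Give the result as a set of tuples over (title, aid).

Natural join on sname: {(Vic, Atlas, 14, 29), (Vic, Atlas, 40, 22), (Vic, Delta, 14, 29), (Vic, Delta, 40, 22), (Yan, Delta, 35, 36), (Yan, Delta, 6, 11), (Yan, Delta, 6, 16), (Yan, Vega, 35, 36), (Yan, Vega, 6, 11), (Yan, Vega, 6, 16)}
Natural join on sname: {(Yan, Delta, 35, 36, 22, Quin), (Yan, Delta, 35, 36, 27, Eve), (Yan, Delta, 35, 36, 40, Cal), (Yan, Delta, 35, 36, 9, Zed), (Yan, Delta, 6, 11, 22, Quin), (Yan, Delta, 6, 11, 27, Eve), (Yan, Delta, 6, 11, 40, Cal), (Yan, Delta, 6, 11, 9, Zed), (Yan, Delta, 6, 16, 22, Quin), (Yan, Delta, 6, 16, 27, Eve), (Yan, Delta, 6, 16, 40, Cal), (Yan, Delta, 6, 16, 9, Zed), (Yan, Vega, 35, 36, 22, Quin), (Yan, Vega, 35, 36, 27, Eve), (Yan, Vega, 35, 36, 40, Cal), (Yan, Vega, 35, 36, 9, Zed), (Yan, Vega, 6, 11, 22, Quin), (Yan, Vega, 6, 11, 27, Eve), (Yan, Vega, 6, 11, 40, Cal), (Yan, Vega, 6, 11, 9, Zed), (Yan, Vega, 6, 16, 22, Quin), (Yan, Vega, 6, 16, 27, Eve), (Yan, Vega, 6, 16, 40, Cal), (Yan, Vega, 6, 16, 9, Zed)}
Filtering on aid < 27 leaves {(Yan, Delta, 35, 36, 22, Quin), (Yan, Delta, 35, 36, 9, Zed), (Yan, Delta, 6, 11, 22, Quin), (Yan, Delta, 6, 11, 9, Zed), (Yan, Delta, 6, 16, 22, Quin), (Yan, Delta, 6, 16, 9, Zed), (Yan, Vega, 35, 36, 22, Quin), (Yan, Vega, 35, 36, 9, Zed), (Yan, Vega, 6, 11, 22, Quin), (Yan, Vega, 6, 11, 9, Zed), (Yan, Vega, 6, 16, 22, Quin), (Yan, Vega, 6, 16, 9, Zed)}.
Filtering on sid != 6 leaves {(Yan, Delta, 35, 36, 22, Quin), (Yan, Delta, 35, 36, 9, Zed), (Yan, Vega, 35, 36, 22, Quin), (Yan, Vega, 35, 36, 9, Zed)}.
π_{title, aid} gives {(Delta, 22), (Delta, 9), (Vega, 22), (Vega, 9)}.

{(Delta, 22), (Delta, 9), (Vega, 22), (Vega, 9)}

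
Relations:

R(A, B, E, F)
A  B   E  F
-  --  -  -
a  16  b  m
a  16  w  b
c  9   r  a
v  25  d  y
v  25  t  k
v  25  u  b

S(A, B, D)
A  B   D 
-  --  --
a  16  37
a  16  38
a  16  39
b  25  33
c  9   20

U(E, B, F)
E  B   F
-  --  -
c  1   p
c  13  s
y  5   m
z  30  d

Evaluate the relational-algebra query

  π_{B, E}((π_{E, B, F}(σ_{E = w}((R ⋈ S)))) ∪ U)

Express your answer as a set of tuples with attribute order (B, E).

Joining R and S on A, B yields {(a, 16, b, m, 37), (a, 16, b, m, 38), (a, 16, b, m, 39), (a, 16, w, b, 37), (a, 16, w, b, 38), (a, 16, w, b, 39), (c, 9, r, a, 20)}.
Apply σ_{E = w}; surviving tuples: {(a, 16, w, b, 37), (a, 16, w, b, 38), (a, 16, w, b, 39)}
π[E, B, F]: project onto (E, B, F) (2 duplicate(s) eliminated) → {(w, 16, b)}
Set union of the two operands is {(c, 1, p), (c, 13, s), (w, 16, b), (y, 5, m), (z, 30, d)}.
π[B, E]: project onto (B, E) → {(1, c), (13, c), (16, w), (30, z), (5, y)}

{(1, c), (13, c), (16, w), (30, z), (5, y)}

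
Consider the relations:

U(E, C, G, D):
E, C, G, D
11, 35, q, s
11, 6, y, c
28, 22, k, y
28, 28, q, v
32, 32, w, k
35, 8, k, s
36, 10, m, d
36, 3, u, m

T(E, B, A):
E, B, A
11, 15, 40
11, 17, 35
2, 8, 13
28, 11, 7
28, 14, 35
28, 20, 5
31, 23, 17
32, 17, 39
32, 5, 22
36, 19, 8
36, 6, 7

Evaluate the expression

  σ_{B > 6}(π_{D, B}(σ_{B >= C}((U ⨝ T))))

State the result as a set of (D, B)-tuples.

{(c, 15), (c, 17), (d, 19), (m, 19)}

Natural join on E: {(11, 35, q, s, 15, 40), (11, 35, q, s, 17, 35), (11, 6, y, c, 15, 40), (11, 6, y, c, 17, 35), (28, 22, k, y, 11, 7), (28, 22, k, y, 14, 35), (28, 22, k, y, 20, 5), (28, 28, q, v, 11, 7), (28, 28, q, v, 14, 35), (28, 28, q, v, 20, 5), (32, 32, w, k, 17, 39), (32, 32, w, k, 5, 22), (36, 10, m, d, 19, 8), (36, 10, m, d, 6, 7), (36, 3, u, m, 19, 8), (36, 3, u, m, 6, 7)}
Selection B >= C: {(11, 6, y, c, 15, 40), (11, 6, y, c, 17, 35), (36, 10, m, d, 19, 8), (36, 3, u, m, 19, 8), (36, 3, u, m, 6, 7)}
Keep only column(s) D, B: {(c, 15), (c, 17), (d, 19), (m, 19), (m, 6)}
Selection B > 6: {(c, 15), (c, 17), (d, 19), (m, 19)}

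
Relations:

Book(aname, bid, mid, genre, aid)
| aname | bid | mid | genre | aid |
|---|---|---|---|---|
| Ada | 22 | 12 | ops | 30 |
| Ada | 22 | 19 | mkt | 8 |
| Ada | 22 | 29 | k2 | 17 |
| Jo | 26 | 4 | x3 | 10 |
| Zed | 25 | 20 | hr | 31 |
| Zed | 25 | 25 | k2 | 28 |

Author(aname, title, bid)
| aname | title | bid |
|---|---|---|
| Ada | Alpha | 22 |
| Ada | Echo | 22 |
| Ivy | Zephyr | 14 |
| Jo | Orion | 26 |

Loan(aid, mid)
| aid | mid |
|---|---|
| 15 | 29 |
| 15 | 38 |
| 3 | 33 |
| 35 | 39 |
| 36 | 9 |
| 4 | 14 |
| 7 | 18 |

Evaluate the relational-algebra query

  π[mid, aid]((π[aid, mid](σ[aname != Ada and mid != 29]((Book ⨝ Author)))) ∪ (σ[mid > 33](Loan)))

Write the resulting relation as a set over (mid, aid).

{(38, 15), (39, 35), (4, 10)}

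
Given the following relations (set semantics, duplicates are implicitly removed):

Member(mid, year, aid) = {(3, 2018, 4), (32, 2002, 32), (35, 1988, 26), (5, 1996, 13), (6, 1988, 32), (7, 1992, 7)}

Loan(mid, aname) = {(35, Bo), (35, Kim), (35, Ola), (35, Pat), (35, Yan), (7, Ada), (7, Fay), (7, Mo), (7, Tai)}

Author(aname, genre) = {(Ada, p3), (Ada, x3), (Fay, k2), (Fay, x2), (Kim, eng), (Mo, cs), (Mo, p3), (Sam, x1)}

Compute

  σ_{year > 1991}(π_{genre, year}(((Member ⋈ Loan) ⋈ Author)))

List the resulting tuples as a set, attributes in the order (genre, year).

Joining Member and Loan on mid yields {(35, 1988, 26, Bo), (35, 1988, 26, Kim), (35, 1988, 26, Ola), (35, 1988, 26, Pat), (35, 1988, 26, Yan), (7, 1992, 7, Ada), (7, 1992, 7, Fay), (7, 1992, 7, Mo), (7, 1992, 7, Tai)}.
Joining (Member ⋈ Loan) and Author on aname yields {(35, 1988, 26, Kim, eng), (7, 1992, 7, Ada, p3), (7, 1992, 7, Ada, x3), (7, 1992, 7, Fay, k2), (7, 1992, 7, Fay, x2), (7, 1992, 7, Mo, cs), (7, 1992, 7, Mo, p3)}.
Keep only column(s) genre, year (1 duplicate(s) eliminated): {(cs, 1992), (eng, 1988), (k2, 1992), (p3, 1992), (x2, 1992), (x3, 1992)}
σ[year > 1991]: keep tuples satisfying year > 1991 → {(cs, 1992), (k2, 1992), (p3, 1992), (x2, 1992), (x3, 1992)}

{(cs, 1992), (k2, 1992), (p3, 1992), (x2, 1992), (x3, 1992)}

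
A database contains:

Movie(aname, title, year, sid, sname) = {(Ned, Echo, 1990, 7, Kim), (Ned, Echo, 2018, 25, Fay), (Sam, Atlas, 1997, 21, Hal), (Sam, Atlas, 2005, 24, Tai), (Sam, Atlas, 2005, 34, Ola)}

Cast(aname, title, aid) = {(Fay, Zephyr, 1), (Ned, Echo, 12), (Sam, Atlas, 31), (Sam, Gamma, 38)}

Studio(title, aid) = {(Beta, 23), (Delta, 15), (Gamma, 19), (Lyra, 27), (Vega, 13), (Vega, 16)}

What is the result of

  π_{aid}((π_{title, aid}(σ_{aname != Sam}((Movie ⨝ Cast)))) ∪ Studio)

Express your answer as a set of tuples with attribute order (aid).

Movie ⋈ Cast (natural join on aname, title): {(Ned, Echo, 1990, 7, Kim, 12), (Ned, Echo, 2018, 25, Fay, 12), (Sam, Atlas, 1997, 21, Hal, 31), (Sam, Atlas, 2005, 24, Tai, 31), (Sam, Atlas, 2005, 34, Ola, 31)}
Filtering on aname != Sam leaves {(Ned, Echo, 1990, 7, Kim, 12), (Ned, Echo, 2018, 25, Fay, 12)}.
π[title, aid]: project onto (title, aid) (1 duplicate(s) eliminated) → {(Echo, 12)}
Set union of the two operands is {(Beta, 23), (Delta, 15), (Echo, 12), (Gamma, 19), (Lyra, 27), (Vega, 13), (Vega, 16)}.
π[aid]: project onto (aid) → {12, 13, 15, 16, 19, 23, 27}

{12, 13, 15, 16, 19, 23, 27}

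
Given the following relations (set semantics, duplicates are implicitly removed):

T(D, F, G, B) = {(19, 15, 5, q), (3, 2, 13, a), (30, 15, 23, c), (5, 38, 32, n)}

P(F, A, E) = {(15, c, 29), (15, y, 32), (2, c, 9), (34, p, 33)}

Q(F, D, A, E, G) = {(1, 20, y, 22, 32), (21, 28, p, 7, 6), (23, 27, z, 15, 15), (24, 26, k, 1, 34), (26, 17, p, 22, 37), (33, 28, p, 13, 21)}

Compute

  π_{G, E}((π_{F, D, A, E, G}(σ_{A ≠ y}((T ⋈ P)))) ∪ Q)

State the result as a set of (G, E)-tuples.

{(13, 9), (15, 15), (21, 13), (23, 29), (32, 22), (34, 1), (37, 22), (5, 29), (6, 7)}

Natural join on F: {(19, 15, 5, q, c, 29), (19, 15, 5, q, y, 32), (3, 2, 13, a, c, 9), (30, 15, 23, c, c, 29), (30, 15, 23, c, y, 32)}
Filtering on A ≠ y leaves {(19, 15, 5, q, c, 29), (3, 2, 13, a, c, 9), (30, 15, 23, c, c, 29)}.
π[F, D, A, E, G]: project onto (F, D, A, E, G) → {(15, 19, c, 29, 5), (15, 30, c, 29, 23), (2, 3, c, 9, 13)}
Taking the union: {(1, 20, y, 22, 32), (15, 19, c, 29, 5), (15, 30, c, 29, 23), (2, 3, c, 9, 13), (21, 28, p, 7, 6), (23, 27, z, 15, 15), (24, 26, k, 1, 34), (26, 17, p, 22, 37), (33, 28, p, 13, 21)}
π[G, E]: project onto (G, E) → {(13, 9), (15, 15), (21, 13), (23, 29), (32, 22), (34, 1), (37, 22), (5, 29), (6, 7)}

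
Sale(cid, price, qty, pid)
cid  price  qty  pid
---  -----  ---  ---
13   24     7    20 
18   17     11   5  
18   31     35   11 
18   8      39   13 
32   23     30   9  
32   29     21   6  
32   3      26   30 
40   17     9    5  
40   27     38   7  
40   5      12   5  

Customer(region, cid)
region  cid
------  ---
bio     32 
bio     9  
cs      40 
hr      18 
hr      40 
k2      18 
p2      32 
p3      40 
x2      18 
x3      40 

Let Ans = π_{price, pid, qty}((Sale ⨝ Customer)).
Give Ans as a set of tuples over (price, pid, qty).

{(17, 5, 11), (17, 5, 9), (23, 9, 30), (27, 7, 38), (29, 6, 21), (3, 30, 26), (31, 11, 35), (5, 5, 12), (8, 13, 39)}

Natural join on cid: {(18, 17, 11, 5, hr), (18, 17, 11, 5, k2), (18, 17, 11, 5, x2), (18, 31, 35, 11, hr), (18, 31, 35, 11, k2), (18, 31, 35, 11, x2), (18, 8, 39, 13, hr), (18, 8, 39, 13, k2), (18, 8, 39, 13, x2), (32, 23, 30, 9, bio), (32, 23, 30, 9, p2), (32, 29, 21, 6, bio), (32, 29, 21, 6, p2), (32, 3, 26, 30, bio), (32, 3, 26, 30, p2), (40, 17, 9, 5, cs), (40, 17, 9, 5, hr), (40, 17, 9, 5, p3), (40, 17, 9, 5, x3), (40, 27, 38, 7, cs), (40, 27, 38, 7, hr), (40, 27, 38, 7, p3), (40, 27, 38, 7, x3), (40, 5, 12, 5, cs), (40, 5, 12, 5, hr), (40, 5, 12, 5, p3), (40, 5, 12, 5, x3)}
π[price, pid, qty]: project onto (price, pid, qty) (18 duplicate(s) eliminated) → {(17, 5, 11), (17, 5, 9), (23, 9, 30), (27, 7, 38), (29, 6, 21), (3, 30, 26), (31, 11, 35), (5, 5, 12), (8, 13, 39)}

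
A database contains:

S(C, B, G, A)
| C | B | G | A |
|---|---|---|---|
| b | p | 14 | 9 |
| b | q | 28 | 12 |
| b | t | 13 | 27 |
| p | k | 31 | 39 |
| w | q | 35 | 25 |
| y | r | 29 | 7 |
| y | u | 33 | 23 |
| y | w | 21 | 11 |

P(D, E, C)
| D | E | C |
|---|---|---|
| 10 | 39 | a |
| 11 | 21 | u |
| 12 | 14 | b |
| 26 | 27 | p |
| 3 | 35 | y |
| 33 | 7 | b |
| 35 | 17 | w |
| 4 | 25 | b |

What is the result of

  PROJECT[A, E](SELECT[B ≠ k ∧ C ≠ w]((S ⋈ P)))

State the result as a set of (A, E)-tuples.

Natural join on C: {(b, p, 14, 9, 12, 14), (b, p, 14, 9, 33, 7), (b, p, 14, 9, 4, 25), (b, q, 28, 12, 12, 14), (b, q, 28, 12, 33, 7), (b, q, 28, 12, 4, 25), (b, t, 13, 27, 12, 14), (b, t, 13, 27, 33, 7), (b, t, 13, 27, 4, 25), (p, k, 31, 39, 26, 27), (w, q, 35, 25, 35, 17), (y, r, 29, 7, 3, 35), (y, u, 33, 23, 3, 35), (y, w, 21, 11, 3, 35)}
Apply σ_{B ≠ k ∧ C ≠ w}; surviving tuples: {(b, p, 14, 9, 12, 14), (b, p, 14, 9, 33, 7), (b, p, 14, 9, 4, 25), (b, q, 28, 12, 12, 14), (b, q, 28, 12, 33, 7), (b, q, 28, 12, 4, 25), (b, t, 13, 27, 12, 14), (b, t, 13, 27, 33, 7), (b, t, 13, 27, 4, 25), (y, r, 29, 7, 3, 35), (y, u, 33, 23, 3, 35), (y, w, 21, 11, 3, 35)}
Projecting to A, E: {(11, 35), (12, 14), (12, 25), (12, 7), (23, 35), (27, 14), (27, 25), (27, 7), (7, 35), (9, 14), (9, 25), (9, 7)}

{(11, 35), (12, 14), (12, 25), (12, 7), (23, 35), (27, 14), (27, 25), (27, 7), (7, 35), (9, 14), (9, 25), (9, 7)}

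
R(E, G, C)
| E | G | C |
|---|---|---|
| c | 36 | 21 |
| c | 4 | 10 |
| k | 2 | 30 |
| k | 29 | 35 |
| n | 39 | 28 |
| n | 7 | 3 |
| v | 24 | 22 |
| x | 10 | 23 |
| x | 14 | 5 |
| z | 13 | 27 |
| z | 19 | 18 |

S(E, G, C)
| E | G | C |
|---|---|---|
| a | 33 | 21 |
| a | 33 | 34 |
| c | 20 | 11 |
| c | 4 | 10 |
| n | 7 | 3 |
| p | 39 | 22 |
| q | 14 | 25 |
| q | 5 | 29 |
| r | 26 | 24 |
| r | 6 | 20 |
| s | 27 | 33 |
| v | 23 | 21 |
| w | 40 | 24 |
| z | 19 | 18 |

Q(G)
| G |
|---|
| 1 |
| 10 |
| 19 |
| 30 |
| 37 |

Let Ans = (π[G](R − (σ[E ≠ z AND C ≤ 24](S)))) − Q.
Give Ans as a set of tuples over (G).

σ[E ≠ z AND C ≤ 24]: keep tuples satisfying E ≠ z AND C ≤ 24 → {(a, 33, 21), (c, 20, 11), (c, 4, 10), (n, 7, 3), (p, 39, 22), (r, 26, 24), (r, 6, 20), (v, 23, 21), (w, 40, 24)}
Taking the difference: {(c, 36, 21), (k, 2, 30), (k, 29, 35), (n, 39, 28), (v, 24, 22), (x, 10, 23), (x, 14, 5), (z, 13, 27), (z, 19, 18)}
π_{G} gives {10, 13, 14, 19, 2, 24, 29, 36, 39}.
Taking the difference: {13, 14, 2, 24, 29, 36, 39}

{13, 14, 2, 24, 29, 36, 39}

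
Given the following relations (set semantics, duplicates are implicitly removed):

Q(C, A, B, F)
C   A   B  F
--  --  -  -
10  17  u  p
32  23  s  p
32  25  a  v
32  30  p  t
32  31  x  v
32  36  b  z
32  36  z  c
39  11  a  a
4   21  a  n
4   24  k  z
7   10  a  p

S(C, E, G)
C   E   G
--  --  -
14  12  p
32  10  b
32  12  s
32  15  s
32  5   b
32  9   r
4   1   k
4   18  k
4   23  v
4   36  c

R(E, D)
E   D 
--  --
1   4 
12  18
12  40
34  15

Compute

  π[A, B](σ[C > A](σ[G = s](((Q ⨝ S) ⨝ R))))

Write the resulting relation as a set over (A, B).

{(23, s), (25, a), (30, p), (31, x)}

Joining Q and S on C yields {(32, 23, s, p, 10, b), (32, 23, s, p, 12, s), (32, 23, s, p, 15, s), (32, 23, s, p, 5, b), (32, 23, s, p, 9, r), (32, 25, a, v, 10, b), (32, 25, a, v, 12, s), (32, 25, a, v, 15, s), (32, 25, a, v, 5, b), (32, 25, a, v, 9, r), (32, 30, p, t, 10, b), (32, 30, p, t, 12, s), (32, 30, p, t, 15, s), (32, 30, p, t, 5, b), (32, 30, p, t, 9, r), (32, 31, x, v, 10, b), (32, 31, x, v, 12, s), (32, 31, x, v, 15, s), (32, 31, x, v, 5, b), (32, 31, x, v, 9, r), (32, 36, b, z, 10, b), (32, 36, b, z, 12, s), (32, 36, b, z, 15, s), (32, 36, b, z, 5, b), (32, 36, b, z, 9, r), (32, 36, z, c, 10, b), (32, 36, z, c, 12, s), (32, 36, z, c, 15, s), (32, 36, z, c, 5, b), (32, 36, z, c, 9, r), (4, 21, a, n, 1, k), (4, 21, a, n, 18, k), (4, 21, a, n, 23, v), (4, 21, a, n, 36, c), (4, 24, k, z, 1, k), (4, 24, k, z, 18, k), (4, 24, k, z, 23, v), (4, 24, k, z, 36, c)}.
Joining (Q ⨝ S) and R on E yields {(32, 23, s, p, 12, s, 18), (32, 23, s, p, 12, s, 40), (32, 25, a, v, 12, s, 18), (32, 25, a, v, 12, s, 40), (32, 30, p, t, 12, s, 18), (32, 30, p, t, 12, s, 40), (32, 31, x, v, 12, s, 18), (32, 31, x, v, 12, s, 40), (32, 36, b, z, 12, s, 18), (32, 36, b, z, 12, s, 40), (32, 36, z, c, 12, s, 18), (32, 36, z, c, 12, s, 40), (4, 21, a, n, 1, k, 4), (4, 24, k, z, 1, k, 4)}.
Apply σ_{G = s}; surviving tuples: {(32, 23, s, p, 12, s, 18), (32, 23, s, p, 12, s, 40), (32, 25, a, v, 12, s, 18), (32, 25, a, v, 12, s, 40), (32, 30, p, t, 12, s, 18), (32, 30, p, t, 12, s, 40), (32, 31, x, v, 12, s, 18), (32, 31, x, v, 12, s, 40), (32, 36, b, z, 12, s, 18), (32, 36, b, z, 12, s, 40), (32, 36, z, c, 12, s, 18), (32, 36, z, c, 12, s, 40)}
Apply σ_{C > A}; surviving tuples: {(32, 23, s, p, 12, s, 18), (32, 23, s, p, 12, s, 40), (32, 25, a, v, 12, s, 18), (32, 25, a, v, 12, s, 40), (32, 30, p, t, 12, s, 18), (32, 30, p, t, 12, s, 40), (32, 31, x, v, 12, s, 18), (32, 31, x, v, 12, s, 40)}
Projecting to A, B (4 duplicate(s) eliminated): {(23, s), (25, a), (30, p), (31, x)}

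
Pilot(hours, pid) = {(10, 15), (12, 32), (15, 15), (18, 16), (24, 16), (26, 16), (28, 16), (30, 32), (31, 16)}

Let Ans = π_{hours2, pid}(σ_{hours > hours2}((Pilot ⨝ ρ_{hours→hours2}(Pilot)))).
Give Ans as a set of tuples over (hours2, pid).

ρ[hours→hours2]: schema becomes (hours2, pid); tuples unchanged.
Natural join on pid: {(10, 15, 10), (10, 15, 15), (12, 32, 12), (12, 32, 30), (15, 15, 10), (15, 15, 15), (18, 16, 18), (18, 16, 24), (18, 16, 26), (18, 16, 28), (18, 16, 31), (24, 16, 18), (24, 16, 24), (24, 16, 26), (24, 16, 28), (24, 16, 31), (26, 16, 18), (26, 16, 24), (26, 16, 26), (26, 16, 28), (26, 16, 31), (28, 16, 18), (28, 16, 24), (28, 16, 26), (28, 16, 28), (28, 16, 31), (30, 32, 12), (30, 32, 30), (31, 16, 18), (31, 16, 24), (31, 16, 26), (31, 16, 28), (31, 16, 31)}
Selection hours > hours2: {(15, 15, 10), (24, 16, 18), (26, 16, 18), (26, 16, 24), (28, 16, 18), (28, 16, 24), (28, 16, 26), (30, 32, 12), (31, 16, 18), (31, 16, 24), (31, 16, 26), (31, 16, 28)}
Keep only column(s) hours2, pid (6 duplicate(s) eliminated): {(10, 15), (12, 32), (18, 16), (24, 16), (26, 16), (28, 16)}

{(10, 15), (12, 32), (18, 16), (24, 16), (26, 16), (28, 16)}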